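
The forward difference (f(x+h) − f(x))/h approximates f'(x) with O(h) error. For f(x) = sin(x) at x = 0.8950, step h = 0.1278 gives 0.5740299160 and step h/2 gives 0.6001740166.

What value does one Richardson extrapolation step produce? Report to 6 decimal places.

With r = 1 the leading error scales as h^1, so the weight is 2^1 = 2.
A(h/2) − A(h) = 0.6001740166 − 0.5740299160 = 0.0261441006
Divide by 2^1 − 1 = 1: 0.0261441006/1 = 0.0261441006
R = A(h/2) + (A(h/2) − A(h))/1 = 0.6001740166 + 0.0261441006 = 0.6263181172
Correction |R − A(h/2)| = 2.614e-02; gap |A(h/2) − A(h)| = 2.614e-02.

0.626318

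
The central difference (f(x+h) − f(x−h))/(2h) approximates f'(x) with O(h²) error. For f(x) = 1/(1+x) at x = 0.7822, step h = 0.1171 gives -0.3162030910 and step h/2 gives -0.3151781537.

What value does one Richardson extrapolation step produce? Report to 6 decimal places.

With r = 2 the leading error scales as h^2, so the weight is 2^2 = 4.
4*(-0.3151781537) − (-0.3162030910) = -0.9445095238
Divide by 2^2 − 1 = 3.
(-0.9445095238) ÷ 3 = -0.3148365079
Correction |R − A(h/2)| = 3.416e-04; gap |A(h/2) − A(h)| = 1.025e-03.

-0.314837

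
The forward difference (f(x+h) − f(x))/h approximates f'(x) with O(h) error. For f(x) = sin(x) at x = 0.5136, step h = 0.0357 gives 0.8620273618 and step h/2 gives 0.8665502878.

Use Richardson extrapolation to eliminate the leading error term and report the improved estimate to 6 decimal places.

The method has order 1: 2^1 = 2.
2 × 0.8665502878 = 1.7331005756; subtract 0.8620273618 → 0.8710732138
Extrapolated: 0.8710732138 / 1 = 0.8710732138

0.871073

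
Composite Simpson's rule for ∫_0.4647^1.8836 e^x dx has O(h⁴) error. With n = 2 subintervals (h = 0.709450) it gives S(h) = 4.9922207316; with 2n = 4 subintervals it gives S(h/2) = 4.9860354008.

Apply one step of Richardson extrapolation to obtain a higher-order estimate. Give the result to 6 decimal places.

Leading term ∝ h^4; use weight 16 = 2^4.
16·4.9860354008 − 4.9922207316 = 74.7843456812
Denominator 16 − 1 = 15.
74.7843456812 ÷ 15 = 4.9856230454

4.985623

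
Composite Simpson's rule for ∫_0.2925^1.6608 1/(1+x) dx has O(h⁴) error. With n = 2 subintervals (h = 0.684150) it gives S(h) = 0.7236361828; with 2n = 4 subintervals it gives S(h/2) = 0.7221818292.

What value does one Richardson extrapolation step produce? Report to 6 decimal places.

Order 4 gives 2^r = 16 and 2^r − 1 = 15.
Numerator 16*A(h/2) − A(h) = 16*0.7221818292 − 0.7236361828 = 10.8312730844
R = 10.8312730844/15 = 0.7220848723
Gap between inputs: 1.454e-03; correction applied: −0.0000969569.

0.722085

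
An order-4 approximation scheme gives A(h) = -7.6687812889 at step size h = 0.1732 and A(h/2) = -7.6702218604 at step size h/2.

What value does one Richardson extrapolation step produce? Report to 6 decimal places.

Leading term ∝ h^4; use weight 16 = 2^4.
Top: 16(-7.6702218604) − (-7.6687812889) = -115.0547684775
Denominator 16 − 1 = 15.
(16*(-7.6702218604) − (-7.6687812889))/(16 − 1) = -7.6703178985

-7.670318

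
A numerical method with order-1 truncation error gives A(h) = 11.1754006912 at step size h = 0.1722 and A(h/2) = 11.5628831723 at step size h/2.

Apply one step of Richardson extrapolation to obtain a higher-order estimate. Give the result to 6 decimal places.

11.950366

Error is O(h^1); halving h shrinks it by 2^1 = 2.
2 × 11.5628831723 = 23.1257663446; subtract 11.1754006912 → 11.9503656534
Divide by 2^1 − 1 = 1.
(2 × 11.5628831723 − 11.1754006912)/(2 − 1) = 11.9503656534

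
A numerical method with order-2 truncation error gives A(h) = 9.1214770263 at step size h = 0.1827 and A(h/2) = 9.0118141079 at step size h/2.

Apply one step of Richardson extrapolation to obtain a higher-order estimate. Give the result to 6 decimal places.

8.975260

Order 2 gives 2^r = 4 and 2^r − 1 = 3.
Numerator 4×A(h/2) − A(h) = 4×9.0118141079 − 9.1214770263 = 26.9257794053
26.9257794053 ÷ 3 = 8.9752598018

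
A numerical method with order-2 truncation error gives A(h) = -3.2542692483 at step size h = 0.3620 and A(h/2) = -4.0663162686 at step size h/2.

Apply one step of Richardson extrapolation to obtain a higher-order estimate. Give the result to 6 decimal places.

-4.336999

The method has order 2: 2^2 = 4.
4*(-4.0663162686) = -16.2652650744; (-16.2652650744) − (-3.2542692483) = -13.0109958261
Extrapolated: (-13.0109958261) / 3 = -4.3369986087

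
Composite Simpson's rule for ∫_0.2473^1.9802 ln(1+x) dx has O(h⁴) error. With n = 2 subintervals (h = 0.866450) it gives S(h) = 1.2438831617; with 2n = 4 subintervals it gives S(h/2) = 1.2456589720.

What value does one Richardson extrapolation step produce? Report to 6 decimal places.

1.245777

r = 4, so 2^r = 16.
Numerator 16*A(h/2) − A(h) = 16*1.2456589720 − 1.2438831617 = 18.6866603903
R = 18.6866603903/15 = 1.2457773594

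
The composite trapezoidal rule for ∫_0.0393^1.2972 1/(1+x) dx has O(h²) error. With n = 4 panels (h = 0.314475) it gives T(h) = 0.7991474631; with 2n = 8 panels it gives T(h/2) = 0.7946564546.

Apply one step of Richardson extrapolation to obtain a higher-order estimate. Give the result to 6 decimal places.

0.793159

Method order is 2; weight 2^2 = 4.
4*0.7946564546 = 3.1786258184; subtract 0.7991474631 → 2.3794783553
Denominator 4 − 1 = 3.
R = 2.3794783553/3 = 0.7931594518
Shift from A(h/2): −0.0014970028.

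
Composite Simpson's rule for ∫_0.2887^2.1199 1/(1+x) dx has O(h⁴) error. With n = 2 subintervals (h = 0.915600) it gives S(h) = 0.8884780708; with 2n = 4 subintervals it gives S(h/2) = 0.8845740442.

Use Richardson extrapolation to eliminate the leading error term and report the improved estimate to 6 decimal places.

With r = 4 the leading error scales as h^4, so the weight is 2^4 = 16.
16×0.8845740442 = 14.1531847072; subtract 0.8884780708 → 13.2647066364
(16×0.8845740442 − 0.8884780708)/(16 − 1) = 0.8843137758
Gap between inputs: 3.904e-03; correction applied: −0.0002602684.

0.884314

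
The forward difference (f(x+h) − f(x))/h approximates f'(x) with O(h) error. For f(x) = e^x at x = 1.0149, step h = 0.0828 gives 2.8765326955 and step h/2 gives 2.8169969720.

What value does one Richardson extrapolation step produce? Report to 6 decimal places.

2.757461

Method order is 1; weight 2^1 = 2.
Weighted: 5.6339939440 − 2.8765326955 = 2.7574612485
R = 2.7574612485/1 = 2.7574612485
Gap between inputs: 5.954e-02; correction applied: −0.0595357235.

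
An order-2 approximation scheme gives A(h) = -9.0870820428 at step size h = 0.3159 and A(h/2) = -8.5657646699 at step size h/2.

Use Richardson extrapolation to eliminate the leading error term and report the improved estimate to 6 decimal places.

-8.391992

Leading term ∝ h^2; use weight 4 = 2^2.
Numerator 4 × A(h/2) − A(h) = 4 × (-8.5657646699) − (-9.0870820428) = -25.1759766368
Divide by 2^2 − 1 = 3.
So the Richardson estimate is -8.3919922123.
Gap between inputs: 5.213e-01; correction applied: +0.1737724576.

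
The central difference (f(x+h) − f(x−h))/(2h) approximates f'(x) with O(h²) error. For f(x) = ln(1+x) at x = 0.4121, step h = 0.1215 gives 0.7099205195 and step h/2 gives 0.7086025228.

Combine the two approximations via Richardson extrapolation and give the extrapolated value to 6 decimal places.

r = 2: numerator weight 4, denominator 3.
4×0.7086025228 = 2.8344100912; 2.8344100912 − 0.7099205195 = 2.1244895717
Extrapolated: 2.1244895717 / 3 = 0.7081631906

0.708163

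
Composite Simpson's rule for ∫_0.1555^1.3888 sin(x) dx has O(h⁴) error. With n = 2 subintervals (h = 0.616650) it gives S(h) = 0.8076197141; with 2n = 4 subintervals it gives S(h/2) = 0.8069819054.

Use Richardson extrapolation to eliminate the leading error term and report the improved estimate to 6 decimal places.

Error is O(h^4); halving h shrinks it by 2^4 = 16.
Numerator 16×A(h/2) − A(h) = 16×0.8069819054 − 0.8076197141 = 12.1040907723
Divide by 2^4 − 1 = 15.
Extrapolated: 12.1040907723 / 15 = 0.8069393848
Gap between inputs: 6.378e-04; correction applied: −0.0000425206.

0.806939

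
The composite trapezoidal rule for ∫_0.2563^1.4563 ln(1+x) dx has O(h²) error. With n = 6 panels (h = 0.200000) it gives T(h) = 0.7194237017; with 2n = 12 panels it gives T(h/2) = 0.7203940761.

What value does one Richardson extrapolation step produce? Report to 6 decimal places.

r = 2: numerator weight 4, denominator 3.
4×0.7203940761 − 0.7194237017 = 2.1621526027
2.1621526027 ÷ 3 = 0.7207175342
Shift from A(h/2): +0.0003234581.

0.720718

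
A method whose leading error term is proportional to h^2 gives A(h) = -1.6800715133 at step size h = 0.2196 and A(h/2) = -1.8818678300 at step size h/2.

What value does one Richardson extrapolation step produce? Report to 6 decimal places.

-1.949133

With r = 2 the leading error scales as h^2, so the weight is 2^2 = 4.
4×(-1.8818678300) = -7.5274713200; (-7.5274713200) − (-1.6800715133) = -5.8473998067
Denominator 4 − 1 = 3.
Extrapolated: (-5.8473998067) / 3 = -1.9491332689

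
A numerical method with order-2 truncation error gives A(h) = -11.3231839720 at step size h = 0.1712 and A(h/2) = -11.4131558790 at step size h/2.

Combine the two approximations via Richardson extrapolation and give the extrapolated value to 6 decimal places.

With r = 2 the leading error scales as h^2, so the weight is 2^2 = 4.
Weighted: (-45.6526235160) − (-11.3231839720) = -34.3294395440
R = (-34.3294395440)/3 = -11.4431465147
Gap between inputs: 8.997e-02; correction applied: −0.0299906357.

-11.443147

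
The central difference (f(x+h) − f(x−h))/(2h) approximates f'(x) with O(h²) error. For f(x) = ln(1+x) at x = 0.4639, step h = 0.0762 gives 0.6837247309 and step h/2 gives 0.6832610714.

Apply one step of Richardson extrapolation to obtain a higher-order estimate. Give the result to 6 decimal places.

With r = 2 the leading error scales as h^2, so the weight is 2^2 = 4.
4×0.6832610714 = 2.7330442856; subtract 0.6837247309 → 2.0493195547
2.0493195547 ÷ 3 = 0.6831065182
Correction |R − A(h/2)| = 1.546e-04; gap |A(h/2) − A(h)| = 4.637e-04.

0.683107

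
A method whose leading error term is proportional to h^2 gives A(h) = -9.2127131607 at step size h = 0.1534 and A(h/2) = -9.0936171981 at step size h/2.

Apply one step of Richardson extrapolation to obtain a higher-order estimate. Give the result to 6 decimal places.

Leading term ∝ h^2; use weight 4 = 2^2.
Weighted: (-36.3744687924) − (-9.2127131607) = -27.1617556317
Divide by 2^2 − 1 = 3.
So the Richardson estimate is -9.0539185439.
Gap between inputs: 1.191e-01; correction applied: +0.0396986542.

-9.053919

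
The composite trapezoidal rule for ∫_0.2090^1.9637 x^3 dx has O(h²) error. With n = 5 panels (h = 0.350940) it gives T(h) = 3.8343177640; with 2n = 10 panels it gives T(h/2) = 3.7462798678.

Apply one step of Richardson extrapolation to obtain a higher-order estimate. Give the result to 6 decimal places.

3.716934

Error is O(h^2); halving h shrinks it by 2^2 = 4.
4·3.7462798678 = 14.9851194712; 14.9851194712 − 3.8343177640 = 11.1508017072
(4·3.7462798678 − 3.8343177640)/(4 − 1) = 3.7169339024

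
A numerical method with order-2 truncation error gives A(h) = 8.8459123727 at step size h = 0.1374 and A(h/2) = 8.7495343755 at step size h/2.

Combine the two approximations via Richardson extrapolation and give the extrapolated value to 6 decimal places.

8.717408

Method order is 2; weight 2^2 = 4.
4*8.7495343755 − 8.8459123727 = 26.1522251293
(4*8.7495343755 − 8.8459123727)/(4 − 1) = 8.7174083764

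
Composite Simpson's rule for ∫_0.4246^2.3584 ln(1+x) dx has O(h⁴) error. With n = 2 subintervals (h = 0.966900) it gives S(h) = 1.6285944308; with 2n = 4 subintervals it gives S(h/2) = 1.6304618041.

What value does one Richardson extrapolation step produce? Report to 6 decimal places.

1.630586

The method has order 4: 2^4 = 16.
Difference of the inputs: 1.6304618041 − 1.6285944308 = 0.0018673733
Divide by 2^4 − 1 = 15: 0.0018673733/15 = 0.0001244916
R = 1.6304618041 + 0.0001244916 = 1.6305862957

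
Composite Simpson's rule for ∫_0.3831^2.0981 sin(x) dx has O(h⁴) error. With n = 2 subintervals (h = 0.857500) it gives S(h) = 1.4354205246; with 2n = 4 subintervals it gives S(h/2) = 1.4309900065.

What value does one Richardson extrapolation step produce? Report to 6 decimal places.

Method order is 4; weight 2^4 = 16.
16*1.4309900065 − 1.4354205246 = 21.4604195794
R = 21.4604195794/15 = 1.4306946386
Gap between inputs: 4.431e-03; correction applied: −0.0002953679.

1.430695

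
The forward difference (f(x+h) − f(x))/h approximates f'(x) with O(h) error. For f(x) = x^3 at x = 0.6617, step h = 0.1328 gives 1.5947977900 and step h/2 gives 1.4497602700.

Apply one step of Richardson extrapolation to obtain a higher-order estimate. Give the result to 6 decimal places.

Leading term ∝ h^1; use weight 2 = 2^1.
2·1.4497602700 − 1.5947977900 = 1.3047227500
Extrapolated: 1.3047227500 / 1 = 1.3047227500

1.304723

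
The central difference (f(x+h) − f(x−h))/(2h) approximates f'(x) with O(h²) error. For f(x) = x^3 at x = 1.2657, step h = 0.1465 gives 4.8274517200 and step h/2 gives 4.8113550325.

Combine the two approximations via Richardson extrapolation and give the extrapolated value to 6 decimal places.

Method order is 2; weight 2^2 = 4.
A(h/2) − A(h) = 4.8113550325 − 4.8274517200 = -0.0160966875
Divide by 2^2 − 1 = 3: (-0.0160966875)/3 = -0.0053655625
R = A(h/2) + (A(h/2) − A(h))/3 = 4.8113550325 − 0.0053655625 = 4.8059894700

4.805989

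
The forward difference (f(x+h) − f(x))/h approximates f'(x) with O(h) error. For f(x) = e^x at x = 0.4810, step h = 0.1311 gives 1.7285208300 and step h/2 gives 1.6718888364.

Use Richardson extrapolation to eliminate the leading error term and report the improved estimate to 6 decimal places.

1.615257

The method has order 1: 2^1 = 2.
2 × 1.6718888364 = 3.3437776728; subtract 1.7285208300 → 1.6152568428
Divide by 2^1 − 1 = 1.
Extrapolated: 1.6152568428 / 1 = 1.6152568428
Shift from A(h/2): −0.0566319936.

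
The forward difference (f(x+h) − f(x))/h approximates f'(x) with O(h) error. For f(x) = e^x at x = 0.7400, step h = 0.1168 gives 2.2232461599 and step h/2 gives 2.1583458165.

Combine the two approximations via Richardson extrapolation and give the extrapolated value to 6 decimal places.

2.093445

Error is O(h^1); halving h shrinks it by 2^1 = 2.
Weighted: 4.3166916330 − 2.2232461599 = 2.0934454731
Extrapolated: 2.0934454731 / 1 = 2.0934454731
Shift from A(h/2): −0.0649003434.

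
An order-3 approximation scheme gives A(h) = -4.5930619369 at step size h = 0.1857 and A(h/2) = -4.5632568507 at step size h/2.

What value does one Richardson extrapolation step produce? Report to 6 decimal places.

Method order is 3; weight 2^3 = 8.
Top: 8(-4.5632568507) − (-4.5930619369) = -31.9129928687
R = (-31.9129928687)/7 = -4.5589989812

-4.558999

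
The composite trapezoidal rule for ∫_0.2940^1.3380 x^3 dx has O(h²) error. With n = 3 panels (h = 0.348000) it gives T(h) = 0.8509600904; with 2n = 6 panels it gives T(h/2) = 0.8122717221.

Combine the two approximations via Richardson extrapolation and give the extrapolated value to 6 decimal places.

0.799376

r = 2, so 2^r = 4.
4·0.8122717221 = 3.2490868884; subtract 0.8509600904 → 2.3981267980
Extrapolated: 2.3981267980 / 3 = 0.7993755993
Gap between inputs: 3.869e-02; correction applied: −0.0128961228.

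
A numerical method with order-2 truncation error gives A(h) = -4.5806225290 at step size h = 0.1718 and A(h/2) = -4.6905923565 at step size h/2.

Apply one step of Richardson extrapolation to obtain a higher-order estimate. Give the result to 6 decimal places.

Leading term ∝ h^2; use weight 4 = 2^2.
Top: 4(-4.6905923565) − (-4.5806225290) = -14.1817468970
R = (-14.1817468970)/3 = -4.7272489657

-4.727249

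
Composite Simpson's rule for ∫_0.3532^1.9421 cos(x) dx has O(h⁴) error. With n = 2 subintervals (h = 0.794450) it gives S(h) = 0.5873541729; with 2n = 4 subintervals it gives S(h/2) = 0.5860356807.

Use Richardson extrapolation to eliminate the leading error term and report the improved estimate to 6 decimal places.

r = 4: numerator weight 16, denominator 15.
Top: 16(0.5860356807) − (0.5873541729) = 8.7892167183
Extrapolated: 8.7892167183 / 15 = 0.5859477812

0.585948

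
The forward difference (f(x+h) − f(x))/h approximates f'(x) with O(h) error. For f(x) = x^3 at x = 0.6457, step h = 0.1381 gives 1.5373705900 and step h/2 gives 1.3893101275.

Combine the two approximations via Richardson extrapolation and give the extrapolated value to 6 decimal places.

r = 1, so 2^r = 2.
Numerator 2×A(h/2) − A(h) = 2×1.3893101275 − 1.5373705900 = 1.2412496650
R = 1.2412496650/1 = 1.2412496650
Correction |R − A(h/2)| = 1.481e-01; gap |A(h/2) − A(h)| = 1.481e-01.

1.241250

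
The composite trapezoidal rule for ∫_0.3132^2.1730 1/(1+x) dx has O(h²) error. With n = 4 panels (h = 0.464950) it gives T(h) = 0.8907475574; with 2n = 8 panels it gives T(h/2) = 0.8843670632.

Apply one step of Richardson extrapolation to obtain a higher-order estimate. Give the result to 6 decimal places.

r = 2: numerator weight 4, denominator 3.
4×0.8843670632 = 3.5374682528; 3.5374682528 − 0.8907475574 = 2.6467206954
Divide by 2^2 − 1 = 3.
Extrapolated: 2.6467206954 / 3 = 0.8822402318
Gap between inputs: 6.380e-03; correction applied: −0.0021268314.

0.882240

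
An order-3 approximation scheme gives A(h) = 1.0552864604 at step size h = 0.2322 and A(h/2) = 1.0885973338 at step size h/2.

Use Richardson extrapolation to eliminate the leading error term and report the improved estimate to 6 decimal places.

Method order is 3; weight 2^3 = 8.
2^3·A(h/2) = 8.7087786704; minus A(h) gives 7.6534922100.
Divide by 2^3 − 1 = 7.
Extrapolated: 7.6534922100 / 7 = 1.0933560300

1.093356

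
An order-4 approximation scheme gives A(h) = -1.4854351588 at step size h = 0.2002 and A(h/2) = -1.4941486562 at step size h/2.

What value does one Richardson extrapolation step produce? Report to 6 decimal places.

With r = 4 the leading error scales as h^4, so the weight is 2^4 = 16.
Numerator 16×A(h/2) − A(h) = 16×(-1.4941486562) − (-1.4854351588) = -22.4209433404
Divide by 2^4 − 1 = 15.
(16×(-1.4941486562) − (-1.4854351588))/(16 − 1) = -1.4947295560

-1.494730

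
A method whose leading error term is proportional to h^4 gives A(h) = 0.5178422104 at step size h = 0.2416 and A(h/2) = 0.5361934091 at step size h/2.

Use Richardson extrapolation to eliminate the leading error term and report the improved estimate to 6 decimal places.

With r = 4 the leading error scales as h^4, so the weight is 2^4 = 16.
Numerator 16×A(h/2) − A(h) = 16×0.5361934091 − 0.5178422104 = 8.0612523352
R = 8.0612523352/15 = 0.5374168223
Shift from A(h/2): +0.0012234132.

0.537417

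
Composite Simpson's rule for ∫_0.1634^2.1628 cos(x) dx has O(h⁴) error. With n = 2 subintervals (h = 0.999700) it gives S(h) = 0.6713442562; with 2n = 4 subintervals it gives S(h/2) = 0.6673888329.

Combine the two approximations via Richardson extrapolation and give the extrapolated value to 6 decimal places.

Order 4 gives 2^r = 16 and 2^r − 1 = 15.
2^4·A(h/2) = 10.6782213264; minus A(h) gives 10.0068770702.
Divide by 2^4 − 1 = 15.
Result: 0.6671251380

0.667125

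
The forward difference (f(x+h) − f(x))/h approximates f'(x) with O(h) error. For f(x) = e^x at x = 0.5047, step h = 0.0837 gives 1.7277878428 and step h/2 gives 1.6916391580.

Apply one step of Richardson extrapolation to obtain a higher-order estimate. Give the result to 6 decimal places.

1.655490

Leading term ∝ h^1; use weight 2 = 2^1.
Top: 2(1.6916391580) − (1.7277878428) = 1.6554904732
Extrapolated: 1.6554904732 / 1 = 1.6554904732
Correction |R − A(h/2)| = 3.615e-02; gap |A(h/2) − A(h)| = 3.615e-02.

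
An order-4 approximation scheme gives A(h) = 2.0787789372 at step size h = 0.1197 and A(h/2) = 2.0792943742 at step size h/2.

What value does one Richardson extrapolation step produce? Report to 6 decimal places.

With r = 4 the leading error scales as h^4, so the weight is 2^4 = 16.
Top: 16(2.0792943742) − (2.0787789372) = 31.1899310500
Denominator 16 − 1 = 15.
R = 31.1899310500/15 = 2.0793287367
Gap between inputs: 5.154e-04; correction applied: +0.0000343625.

2.079329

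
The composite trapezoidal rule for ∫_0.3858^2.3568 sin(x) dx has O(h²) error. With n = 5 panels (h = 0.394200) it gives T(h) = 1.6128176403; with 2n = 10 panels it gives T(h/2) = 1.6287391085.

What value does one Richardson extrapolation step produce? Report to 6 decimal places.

Leading term ∝ h^2; use weight 4 = 2^2.
4·1.6287391085 − 1.6128176403 = 4.9021387937
(4·1.6287391085 − 1.6128176403)/(4 − 1) = 1.6340462646
Gap between inputs: 1.592e-02; correction applied: +0.0053071561.

1.634046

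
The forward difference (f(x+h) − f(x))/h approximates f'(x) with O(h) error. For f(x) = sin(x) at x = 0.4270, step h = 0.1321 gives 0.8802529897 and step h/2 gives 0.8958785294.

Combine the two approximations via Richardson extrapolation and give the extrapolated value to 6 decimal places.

0.911504

Order 1 gives 2^r = 2 and 2^r − 1 = 1.
Top: 2(0.8958785294) − (0.8802529897) = 0.9115040691
R = 0.9115040691/1 = 0.9115040691
Gap between inputs: 1.563e-02; correction applied: +0.0156255397.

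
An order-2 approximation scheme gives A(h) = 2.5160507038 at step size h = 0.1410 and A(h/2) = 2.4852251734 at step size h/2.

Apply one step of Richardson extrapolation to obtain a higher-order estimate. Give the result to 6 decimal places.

2.474950

Leading term ∝ h^2; use weight 4 = 2^2.
Weighted: 9.9409006936 − 2.5160507038 = 7.4248499898
(4*2.4852251734 − 2.5160507038)/(4 − 1) = 2.4749499966
Gap between inputs: 3.083e-02; correction applied: −0.0102751768.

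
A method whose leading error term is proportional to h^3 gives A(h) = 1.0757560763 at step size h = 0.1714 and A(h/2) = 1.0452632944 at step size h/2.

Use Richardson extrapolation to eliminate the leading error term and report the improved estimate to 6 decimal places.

1.040907

r = 3, so 2^r = 8.
2^3*A(h/2) = 8.3621063552; minus A(h) gives 7.2863502789.
7.2863502789 ÷ 7 = 1.0409071827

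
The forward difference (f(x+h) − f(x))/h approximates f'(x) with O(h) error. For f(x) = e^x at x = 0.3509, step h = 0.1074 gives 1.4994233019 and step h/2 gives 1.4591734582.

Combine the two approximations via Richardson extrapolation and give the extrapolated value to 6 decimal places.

Leading term ∝ h^1; use weight 2 = 2^1.
2·1.4591734582 − 1.4994233019 = 1.4189236145
R = 1.4189236145/1 = 1.4189236145

1.418924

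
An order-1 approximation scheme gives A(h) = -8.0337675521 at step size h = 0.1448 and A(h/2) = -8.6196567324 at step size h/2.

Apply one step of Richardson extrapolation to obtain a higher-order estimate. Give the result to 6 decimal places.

-9.205546

r = 1, so 2^r = 2.
Difference of the inputs: -8.6196567324 − (-8.0337675521) = -0.5858891803
Correction (A(h/2) − A(h))/(2 − 1) = (-0.5858891803)/1 = -0.5858891803
R = -8.6196567324 − 0.5858891803 = -9.2055459127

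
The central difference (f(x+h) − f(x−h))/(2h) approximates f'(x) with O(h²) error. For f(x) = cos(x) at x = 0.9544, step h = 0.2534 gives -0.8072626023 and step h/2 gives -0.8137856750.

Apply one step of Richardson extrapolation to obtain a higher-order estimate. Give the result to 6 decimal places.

-0.815960

Order 2 gives 2^r = 4 and 2^r − 1 = 3.
Numerator 4 × A(h/2) − A(h) = 4 × (-0.8137856750) − (-0.8072626023) = -2.4478800977
Divide by 2^2 − 1 = 3.
So the Richardson estimate is -0.8159600326.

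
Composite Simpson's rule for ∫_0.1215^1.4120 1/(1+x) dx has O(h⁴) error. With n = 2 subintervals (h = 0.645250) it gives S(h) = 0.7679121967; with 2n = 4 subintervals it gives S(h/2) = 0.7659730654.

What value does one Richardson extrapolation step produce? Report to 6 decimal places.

Order 4 gives 2^r = 16 and 2^r − 1 = 15.
16 × 0.7659730654 = 12.2555690464; subtract 0.7679121967 → 11.4876568497
Divide by 2^4 − 1 = 15.
So the Richardson estimate is 0.7658437900.

0.765844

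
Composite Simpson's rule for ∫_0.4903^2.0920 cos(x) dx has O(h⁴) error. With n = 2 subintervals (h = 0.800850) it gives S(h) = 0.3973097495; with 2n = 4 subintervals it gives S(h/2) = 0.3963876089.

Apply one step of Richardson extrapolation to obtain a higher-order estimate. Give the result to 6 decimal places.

With r = 4 the leading error scales as h^4, so the weight is 2^4 = 16.
2^4 × A(h/2) = 6.3422017424; minus A(h) gives 5.9448919929.
Divide by 2^4 − 1 = 15.
R = 5.9448919929/15 = 0.3963261329
Correction |R − A(h/2)| = 6.148e-05; gap |A(h/2) − A(h)| = 9.221e-04.

0.396326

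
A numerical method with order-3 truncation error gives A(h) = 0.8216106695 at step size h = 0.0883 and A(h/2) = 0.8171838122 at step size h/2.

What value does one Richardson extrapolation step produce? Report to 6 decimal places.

The method has order 3: 2^3 = 8.
A(h/2) − A(h) = 0.8171838122 − 0.8216106695 = -0.0044268573
Correction (A(h/2) − A(h))/(8 − 1) = (-0.0044268573)/7 = -0.0006324082
R = 0.8171838122 − 0.0006324082 = 0.8165514040

0.816551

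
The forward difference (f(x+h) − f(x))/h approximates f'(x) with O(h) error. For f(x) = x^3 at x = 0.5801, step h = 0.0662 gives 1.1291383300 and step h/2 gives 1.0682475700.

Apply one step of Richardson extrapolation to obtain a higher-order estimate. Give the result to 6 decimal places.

1.007357

r = 1, so 2^r = 2.
Numerator 2×A(h/2) − A(h) = 2×1.0682475700 − 1.1291383300 = 1.0073568100
1.0073568100 ÷ 1 = 1.0073568100
Gap between inputs: 6.089e-02; correction applied: −0.0608907600.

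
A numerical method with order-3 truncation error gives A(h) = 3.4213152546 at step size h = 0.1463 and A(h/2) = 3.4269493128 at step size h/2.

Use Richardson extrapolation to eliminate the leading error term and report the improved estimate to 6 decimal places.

Order 3 gives 2^r = 8 and 2^r − 1 = 7.
Numerator 8 × A(h/2) − A(h) = 8 × 3.4269493128 − 3.4213152546 = 23.9942792478
R = 23.9942792478/7 = 3.4277541783

3.427754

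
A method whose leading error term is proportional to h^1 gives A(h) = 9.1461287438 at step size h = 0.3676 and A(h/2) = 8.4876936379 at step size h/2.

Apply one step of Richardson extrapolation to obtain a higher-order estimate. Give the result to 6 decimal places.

7.829259

With r = 1 the leading error scales as h^1, so the weight is 2^1 = 2.
2 × 8.4876936379 = 16.9753872758; 16.9753872758 − 9.1461287438 = 7.8292585320
Denominator 2 − 1 = 1.
So the Richardson estimate is 7.8292585320.
Shift from A(h/2): −0.6584351059.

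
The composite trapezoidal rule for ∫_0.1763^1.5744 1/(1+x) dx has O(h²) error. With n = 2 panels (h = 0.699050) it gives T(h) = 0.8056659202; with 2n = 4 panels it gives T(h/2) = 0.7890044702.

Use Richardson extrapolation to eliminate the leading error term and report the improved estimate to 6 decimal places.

0.783451

Error is O(h^2); halving h shrinks it by 2^2 = 4.
Difference of the inputs: 0.7890044702 − 0.8056659202 = -0.0166614500
Correction (A(h/2) − A(h))/(4 − 1) = (-0.0166614500)/3 = -0.0055538167
R = 0.7890044702 − 0.0055538167 = 0.7834506535
Gap between inputs: 1.666e-02; correction applied: −0.0055538167.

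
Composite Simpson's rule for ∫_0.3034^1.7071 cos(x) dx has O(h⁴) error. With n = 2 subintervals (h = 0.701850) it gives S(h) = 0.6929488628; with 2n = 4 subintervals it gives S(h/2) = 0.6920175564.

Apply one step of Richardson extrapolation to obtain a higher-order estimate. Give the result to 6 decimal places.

Error is O(h^4); halving h shrinks it by 2^4 = 16.
Top: 16(0.6920175564) − (0.6929488628) = 10.3793320396
Divide by 2^4 − 1 = 15.
Result: 0.6919554693

0.691955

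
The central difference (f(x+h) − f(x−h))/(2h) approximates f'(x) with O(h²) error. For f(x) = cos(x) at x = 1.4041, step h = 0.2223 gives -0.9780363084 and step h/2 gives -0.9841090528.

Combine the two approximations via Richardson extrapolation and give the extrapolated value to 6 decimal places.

Leading term ∝ h^2; use weight 4 = 2^2.
4×(-0.9841090528) = -3.9364362112; subtract (-0.9780363084) → -2.9583999028
Denominator 4 − 1 = 3.
Extrapolated: (-2.9583999028) / 3 = -0.9861333009
Shift from A(h/2): −0.0020242481.

-0.986133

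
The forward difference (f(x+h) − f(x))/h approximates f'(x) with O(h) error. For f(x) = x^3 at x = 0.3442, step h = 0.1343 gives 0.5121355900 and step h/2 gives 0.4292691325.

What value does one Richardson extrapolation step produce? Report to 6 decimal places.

0.346403

Order 1 gives 2^r = 2 and 2^r − 1 = 1.
2^1 × A(h/2) = 0.8585382650; minus A(h) gives 0.3464026750.
Denominator 2 − 1 = 1.
0.3464026750 ÷ 1 = 0.3464026750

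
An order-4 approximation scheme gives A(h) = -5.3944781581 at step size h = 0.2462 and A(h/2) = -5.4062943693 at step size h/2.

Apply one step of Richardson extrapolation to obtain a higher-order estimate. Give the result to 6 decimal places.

-5.407082

Leading term ∝ h^4; use weight 16 = 2^4.
Top: 16(-5.4062943693) − (-5.3944781581) = -81.1062317507
Extrapolated: (-81.1062317507) / 15 = -5.4070821167
Correction |R − A(h/2)| = 7.877e-04; gap |A(h/2) − A(h)| = 1.182e-02.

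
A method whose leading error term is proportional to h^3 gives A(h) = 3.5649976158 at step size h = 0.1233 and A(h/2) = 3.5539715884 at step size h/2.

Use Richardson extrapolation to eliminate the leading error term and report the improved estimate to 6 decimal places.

The method has order 3: 2^3 = 8.
Top: 8(3.5539715884) − (3.5649976158) = 24.8667750914
(8·3.5539715884 − 3.5649976158)/(8 − 1) = 3.5523964416
Gap between inputs: 1.103e-02; correction applied: −0.0015751468.

3.552396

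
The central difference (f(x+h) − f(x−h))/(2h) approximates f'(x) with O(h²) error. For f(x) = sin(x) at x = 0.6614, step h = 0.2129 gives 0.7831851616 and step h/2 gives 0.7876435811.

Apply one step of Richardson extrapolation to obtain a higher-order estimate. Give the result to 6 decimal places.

0.789130

The method has order 2: 2^2 = 4.
4×0.7876435811 − 0.7831851616 = 2.3673891628
Denominator 4 − 1 = 3.
R = 2.3673891628/3 = 0.7891297209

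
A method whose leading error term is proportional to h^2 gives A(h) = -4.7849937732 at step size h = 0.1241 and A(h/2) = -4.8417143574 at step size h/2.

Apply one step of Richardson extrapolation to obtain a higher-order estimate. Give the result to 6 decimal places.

r = 2: numerator weight 4, denominator 3.
2^2×A(h/2) = -19.3668574296; minus A(h) gives -14.5818636564.
(4×(-4.8417143574) − (-4.7849937732))/(4 − 1) = -4.8606212188
Correction |R − A(h/2)| = 1.891e-02; gap |A(h/2) − A(h)| = 5.672e-02.

-4.860621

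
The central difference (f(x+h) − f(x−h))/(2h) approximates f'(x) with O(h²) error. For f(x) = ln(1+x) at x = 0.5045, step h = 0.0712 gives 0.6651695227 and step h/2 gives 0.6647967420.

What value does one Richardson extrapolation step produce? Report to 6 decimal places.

0.664672

r = 2: numerator weight 4, denominator 3.
4*0.6647967420 = 2.6591869680; 2.6591869680 − 0.6651695227 = 1.9940174453
1.9940174453 ÷ 3 = 0.6646724818
Gap between inputs: 3.728e-04; correction applied: −0.0001242602.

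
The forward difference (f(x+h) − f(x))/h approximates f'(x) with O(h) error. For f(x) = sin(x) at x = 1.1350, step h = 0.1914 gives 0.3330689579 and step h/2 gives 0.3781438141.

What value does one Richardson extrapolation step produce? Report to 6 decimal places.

Leading term ∝ h^1; use weight 2 = 2^1.
Weighted: 0.7562876282 − 0.3330689579 = 0.4232186703
Divide by 2^1 − 1 = 1.
Result: 0.4232186703

0.423219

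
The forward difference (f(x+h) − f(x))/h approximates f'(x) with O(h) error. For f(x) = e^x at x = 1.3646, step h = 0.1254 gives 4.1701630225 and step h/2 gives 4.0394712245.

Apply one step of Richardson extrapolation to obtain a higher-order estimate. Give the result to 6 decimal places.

3.908779

r = 1: numerator weight 2, denominator 1.
2*4.0394712245 = 8.0789424490; 8.0789424490 − 4.1701630225 = 3.9087794265
(2*4.0394712245 − 4.1701630225)/(2 − 1) = 3.9087794265
Correction |R − A(h/2)| = 1.307e-01; gap |A(h/2) − A(h)| = 1.307e-01.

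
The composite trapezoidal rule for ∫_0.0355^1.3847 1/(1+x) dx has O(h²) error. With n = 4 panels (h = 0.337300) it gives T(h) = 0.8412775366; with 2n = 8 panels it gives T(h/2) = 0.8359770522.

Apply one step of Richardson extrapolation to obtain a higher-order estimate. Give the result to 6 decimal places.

0.834210

r = 2: numerator weight 4, denominator 3.
Numerator 4×A(h/2) − A(h) = 4×0.8359770522 − 0.8412775366 = 2.5026306722
2.5026306722 ÷ 3 = 0.8342102241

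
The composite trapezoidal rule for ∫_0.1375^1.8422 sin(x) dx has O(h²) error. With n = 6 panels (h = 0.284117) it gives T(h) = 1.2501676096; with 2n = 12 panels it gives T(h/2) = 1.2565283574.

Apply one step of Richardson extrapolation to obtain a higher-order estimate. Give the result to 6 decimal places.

Leading term ∝ h^2; use weight 4 = 2^2.
Difference of the inputs: 1.2565283574 − 1.2501676096 = 0.0063607478
Divide by 2^2 − 1 = 3: 0.0063607478/3 = 0.0021202493
R = 1.2565283574 + 0.0021202493 = 1.2586486067

1.258649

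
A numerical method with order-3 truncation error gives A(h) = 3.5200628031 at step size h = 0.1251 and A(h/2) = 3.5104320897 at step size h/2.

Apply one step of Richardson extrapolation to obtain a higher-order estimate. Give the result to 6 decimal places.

3.509056

Leading term ∝ h^3; use weight 8 = 2^3.
Top: 8(3.5104320897) − (3.5200628031) = 24.5633939145
Extrapolated: 24.5633939145 / 7 = 3.5090562735
Gap between inputs: 9.631e-03; correction applied: −0.0013758162.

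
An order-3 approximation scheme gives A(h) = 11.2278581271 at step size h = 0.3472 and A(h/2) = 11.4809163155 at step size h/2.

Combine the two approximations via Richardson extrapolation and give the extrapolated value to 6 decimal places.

11.517067

The method has order 3: 2^3 = 8.
8 × 11.4809163155 = 91.8473305240; subtract 11.2278581271 → 80.6194723969
Extrapolated: 80.6194723969 / 7 = 11.5170674853
Correction |R − A(h/2)| = 3.615e-02; gap |A(h/2) − A(h)| = 2.531e-01.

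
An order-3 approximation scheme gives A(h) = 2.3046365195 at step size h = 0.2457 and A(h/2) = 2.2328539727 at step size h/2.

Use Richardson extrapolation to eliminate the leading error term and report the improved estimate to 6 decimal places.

Method order is 3; weight 2^3 = 8.
8×2.2328539727 = 17.8628317816; 17.8628317816 − 2.3046365195 = 15.5581952621
Denominator 8 − 1 = 7.
So the Richardson estimate is 2.2225993232.

2.222599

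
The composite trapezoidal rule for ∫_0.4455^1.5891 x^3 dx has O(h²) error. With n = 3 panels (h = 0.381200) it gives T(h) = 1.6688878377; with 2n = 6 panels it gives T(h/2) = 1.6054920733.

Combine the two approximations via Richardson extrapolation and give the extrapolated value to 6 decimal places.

Leading term ∝ h^2; use weight 4 = 2^2.
A(h/2) − A(h) = 1.6054920733 − 1.6688878377 = -0.0633957644
Correction (A(h/2) − A(h))/(4 − 1) = (-0.0633957644)/3 = -0.0211319215
R = 1.6054920733 − 0.0211319215 = 1.5843601518
Gap between inputs: 6.340e-02; correction applied: −0.0211319215.

1.584360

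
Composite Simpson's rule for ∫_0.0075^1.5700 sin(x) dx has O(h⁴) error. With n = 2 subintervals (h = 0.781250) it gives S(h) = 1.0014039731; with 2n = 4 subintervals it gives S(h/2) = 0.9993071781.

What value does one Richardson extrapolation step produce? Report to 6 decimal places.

0.999167

With r = 4 the leading error scales as h^4, so the weight is 2^4 = 16.
16×0.9993071781 = 15.9889148496; 15.9889148496 − 1.0014039731 = 14.9875108765
Extrapolated: 14.9875108765 / 15 = 0.9991673918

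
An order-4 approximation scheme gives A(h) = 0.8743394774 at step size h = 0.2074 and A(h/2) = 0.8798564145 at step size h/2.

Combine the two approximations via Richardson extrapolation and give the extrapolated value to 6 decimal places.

0.880224

Method order is 4; weight 2^4 = 16.
Weighted: 14.0777026320 − 0.8743394774 = 13.2033631546
Divide by 2^4 − 1 = 15.
So the Richardson estimate is 0.8802242103.
Gap between inputs: 5.517e-03; correction applied: +0.0003677958.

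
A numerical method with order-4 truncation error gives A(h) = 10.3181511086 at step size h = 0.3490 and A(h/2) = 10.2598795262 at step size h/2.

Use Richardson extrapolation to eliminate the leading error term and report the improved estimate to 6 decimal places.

Method order is 4; weight 2^4 = 16.
Top: 16(10.2598795262) − (10.3181511086) = 153.8399213106
Extrapolated: 153.8399213106 / 15 = 10.2559947540

10.255995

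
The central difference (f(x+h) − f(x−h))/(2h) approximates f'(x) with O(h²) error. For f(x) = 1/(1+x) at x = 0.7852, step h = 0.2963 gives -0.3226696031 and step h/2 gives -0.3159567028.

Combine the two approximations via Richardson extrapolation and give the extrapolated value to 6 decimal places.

-0.313719

r = 2: numerator weight 4, denominator 3.
Numerator 4 × A(h/2) − A(h) = 4 × (-0.3159567028) − (-0.3226696031) = -0.9411572081
(4 × (-0.3159567028) − (-0.3226696031))/(4 − 1) = -0.3137190694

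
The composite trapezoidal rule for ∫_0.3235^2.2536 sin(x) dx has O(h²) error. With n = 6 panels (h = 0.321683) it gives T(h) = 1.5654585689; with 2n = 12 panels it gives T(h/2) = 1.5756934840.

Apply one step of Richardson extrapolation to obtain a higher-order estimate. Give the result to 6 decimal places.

Leading term ∝ h^2; use weight 4 = 2^2.
2^2*A(h/2) = 6.3027739360; minus A(h) gives 4.7373153671.
Divide by 2^2 − 1 = 3.
4.7373153671 ÷ 3 = 1.5791051224
Shift from A(h/2): +0.0034116384.

1.579105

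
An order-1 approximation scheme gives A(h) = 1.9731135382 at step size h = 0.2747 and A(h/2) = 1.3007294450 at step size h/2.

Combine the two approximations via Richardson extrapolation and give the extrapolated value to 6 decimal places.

0.628345

Order 1 gives 2^r = 2 and 2^r − 1 = 1.
2×1.3007294450 − 1.9731135382 = 0.6283453518
Extrapolated: 0.6283453518 / 1 = 0.6283453518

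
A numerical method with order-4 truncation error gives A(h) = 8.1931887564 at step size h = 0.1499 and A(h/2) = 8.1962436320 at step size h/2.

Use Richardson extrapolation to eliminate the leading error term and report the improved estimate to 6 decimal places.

With r = 4 the leading error scales as h^4, so the weight is 2^4 = 16.
16×8.1962436320 = 131.1398981120; subtract 8.1931887564 → 122.9467093556
122.9467093556 ÷ 15 = 8.1964472904

8.196447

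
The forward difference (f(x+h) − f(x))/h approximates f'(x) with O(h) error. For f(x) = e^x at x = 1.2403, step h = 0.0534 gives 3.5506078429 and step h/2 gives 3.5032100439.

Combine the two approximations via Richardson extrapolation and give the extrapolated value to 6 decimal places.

3.455812

The method has order 1: 2^1 = 2.
2*3.5032100439 − 3.5506078429 = 3.4558122449
Denominator 2 − 1 = 1.
(2*3.5032100439 − 3.5506078429)/(2 − 1) = 3.4558122449
Shift from A(h/2): −0.0473977990.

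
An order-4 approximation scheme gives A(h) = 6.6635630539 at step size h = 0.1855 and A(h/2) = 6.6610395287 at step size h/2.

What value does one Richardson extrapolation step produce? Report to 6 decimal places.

r = 4, so 2^r = 16.
2^4 × A(h/2) = 106.5766324592; minus A(h) gives 99.9130694053.
99.9130694053 ÷ 15 = 6.6608712937
Gap between inputs: 2.524e-03; correction applied: −0.0001682350.

6.660871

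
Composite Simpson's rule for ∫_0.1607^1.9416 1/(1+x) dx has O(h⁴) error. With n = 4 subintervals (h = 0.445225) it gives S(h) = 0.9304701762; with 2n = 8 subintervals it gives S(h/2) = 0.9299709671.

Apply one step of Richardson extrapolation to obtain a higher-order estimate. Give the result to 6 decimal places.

0.929938

Order 4 gives 2^r = 16 and 2^r − 1 = 15.
Weighted: 14.8795354736 − 0.9304701762 = 13.9490652974
(16×0.9299709671 − 0.9304701762)/(16 − 1) = 0.9299376865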